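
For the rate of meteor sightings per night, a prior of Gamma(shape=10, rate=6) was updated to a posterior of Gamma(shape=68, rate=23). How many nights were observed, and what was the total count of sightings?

Gamma–Poisson conjugacy: posterior shape = α + Σxᵢ, posterior rate = β + n.
Matching: Σxᵢ = 68 − 10 = 58 and n = 23 − 6 = 17.

n = 17 nights with total 58 sightings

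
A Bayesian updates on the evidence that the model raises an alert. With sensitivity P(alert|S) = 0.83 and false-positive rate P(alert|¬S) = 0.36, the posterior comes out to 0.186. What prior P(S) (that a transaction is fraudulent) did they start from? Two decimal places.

Bayes' rule in odds form gives O(S|E) = O(S)·[P(E|S)/P(E|¬S)], hence O(S) = O(S|E)/LR.
Posterior odds = 0.186/(1−0.186) = 0.2285. LR = 0.83/0.36 = 2.3056.
Prior odds = 0.2285/2.3056 = 0.0991, so P(S) = 0.0991/(1+0.0991) ≈ 0.09.

P(S) = 0.09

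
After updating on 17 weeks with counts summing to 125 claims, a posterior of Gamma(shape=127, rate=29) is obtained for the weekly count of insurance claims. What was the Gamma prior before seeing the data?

Gamma(shape=2, rate=12)

A Gamma(α, β) prior (rate parametrization) on a Poisson rate with n observations summing to S gives posterior Gamma(α+S, β+n).
So α = 127 − 125 = 2 and β = 29 − 17 = 12.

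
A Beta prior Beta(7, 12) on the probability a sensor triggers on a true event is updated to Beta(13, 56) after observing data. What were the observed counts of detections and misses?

Beta is conjugate to the binomial likelihood: posterior = Beta(α+s, β+f).
Match parameters: s=13−7=6, f=56−12=44.

6 detections and 44 misses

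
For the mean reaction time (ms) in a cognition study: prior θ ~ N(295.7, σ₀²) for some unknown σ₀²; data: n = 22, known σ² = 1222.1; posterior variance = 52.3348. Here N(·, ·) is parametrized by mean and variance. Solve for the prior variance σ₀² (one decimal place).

σ₀² = 904.2

Posterior precision equals prior precision plus data precision: 1/σ_n² = 1/σ₀² + n/σ².
So 1/σ₀² = 1/52.3348 − 22/1222.1 = 0.019108 − 0.018002 = 0.001106.
Hence σ₀² = 1/0.001106 ≈ 904.2.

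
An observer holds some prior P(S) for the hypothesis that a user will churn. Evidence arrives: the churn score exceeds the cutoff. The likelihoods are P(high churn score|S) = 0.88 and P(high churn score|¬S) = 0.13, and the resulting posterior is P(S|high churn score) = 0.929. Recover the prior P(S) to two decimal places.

Bayes' rule in odds form gives O(S|E) = O(S)·[P(E|S)/P(E|¬S)], hence O(S) = O(S|E)/LR.
Posterior odds = 0.929/(1−0.929) = 13.0845. LR = 0.88/0.13 = 6.7692.
Prior odds = 13.0845/6.7692 = 1.9329, so P(S) = 1.9329/(1+1.9329) ≈ 0.66.

P(S) = 0.66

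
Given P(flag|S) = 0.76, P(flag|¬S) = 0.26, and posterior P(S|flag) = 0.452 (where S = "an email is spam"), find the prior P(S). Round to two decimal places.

P(S) = 0.22

Bayes' rule in odds form gives O(S|E) = O(S)·[P(E|S)/P(E|¬S)], hence O(S) = O(S|E)/LR.
Posterior odds = 0.452/(1−0.452) = 0.8248. LR = 0.76/0.26 = 2.9231.
Prior odds = 0.8248/2.9231 = 0.2822, so P(S) = 0.2822/(1+0.2822) ≈ 0.22.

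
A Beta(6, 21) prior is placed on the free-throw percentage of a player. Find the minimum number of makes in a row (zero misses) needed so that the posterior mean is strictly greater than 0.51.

k = 16

After k makes and 0 misses the posterior is Beta(6+k, 21), with mean (6+k)/(6+21+k).
Set (6+k)/(27+k) > 0.51 and solve: k > (0.51·27 − 6)/(1 − 0.51) = 15.857.
The smallest integer exceeding 15.857 is 16.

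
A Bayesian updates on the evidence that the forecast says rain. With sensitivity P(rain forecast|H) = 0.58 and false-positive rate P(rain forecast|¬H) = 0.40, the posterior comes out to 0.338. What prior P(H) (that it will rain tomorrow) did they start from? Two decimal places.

P(H) = 0.26

In odds form, posterior odds = prior odds × likelihood ratio, so prior odds = posterior odds ÷ LR.
Posterior odds = 0.338/(1−0.338) = 0.5106. LR = 0.58/0.40 = 1.4500.
Prior odds = 0.5106/1.4500 = 0.3521, so P(H) = 0.3521/(1+0.3521) ≈ 0.26.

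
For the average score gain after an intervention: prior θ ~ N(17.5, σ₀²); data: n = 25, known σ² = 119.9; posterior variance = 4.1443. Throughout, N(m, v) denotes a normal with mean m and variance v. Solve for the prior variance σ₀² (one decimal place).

For the Normal–Normal model with known σ², precisions add: τ_n = τ₀ + n/σ².
So 1/σ₀² = 1/4.1443 − 25/119.9 = 0.241295 − 0.208507 = 0.032788.
Hence σ₀² = 1/0.032788 ≈ 30.5.

σ₀² = 30.5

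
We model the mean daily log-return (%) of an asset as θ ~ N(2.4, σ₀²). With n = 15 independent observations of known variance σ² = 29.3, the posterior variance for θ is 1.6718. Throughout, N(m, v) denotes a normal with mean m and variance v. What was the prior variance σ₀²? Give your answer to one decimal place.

Posterior precision equals prior precision plus data precision: 1/σ_n² = 1/σ₀² + n/σ².
So 1/σ₀² = 1/1.6718 − 15/29.3 = 0.598158 − 0.511945 = 0.086213.
Hence σ₀² = 1/0.086213 ≈ 11.6.

σ₀² = 11.6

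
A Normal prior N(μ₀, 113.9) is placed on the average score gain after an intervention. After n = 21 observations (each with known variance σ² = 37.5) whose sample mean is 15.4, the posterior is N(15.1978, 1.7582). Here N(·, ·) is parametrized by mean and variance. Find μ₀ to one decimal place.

The posterior mean is a precision-weighted average: μ_n = (τ₀μ₀ + τ_data·x̄)/(τ₀+τ_data), with τ₀=1/σ₀² and τ_data=n/σ².
Here τ₀ = 1/113.9 = 0.008780 and τ_data = 21/37.5 = 0.560000, so τ_n = 0.568780.
Rearranging for μ₀: μ₀ = (μ_n·τ_n − τ_data·x̄)/τ₀ = (15.1978·0.568780 − 0.560000·15.4) / 0.008780 = 0.020205/0.008780 ≈ 2.3.

μ₀ = 2.3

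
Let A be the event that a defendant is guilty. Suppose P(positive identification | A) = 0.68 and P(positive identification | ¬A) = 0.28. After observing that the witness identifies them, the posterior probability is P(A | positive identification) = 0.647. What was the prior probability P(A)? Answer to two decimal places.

In odds form, posterior odds = prior odds × likelihood ratio, so prior odds = posterior odds ÷ LR.
Posterior odds = 0.647/(1−0.647) = 1.8329. LR = 0.68/0.28 = 2.4286.
Prior odds = 1.8329/2.4286 = 0.7547, so P(A) = 0.7547/(1+0.7547) ≈ 0.43.

P(A) = 0.43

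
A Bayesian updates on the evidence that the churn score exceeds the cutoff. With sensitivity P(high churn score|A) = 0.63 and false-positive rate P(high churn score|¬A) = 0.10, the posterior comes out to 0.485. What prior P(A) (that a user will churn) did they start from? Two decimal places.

P(A) = 0.13

In odds form, posterior odds = prior odds × likelihood ratio, so prior odds = posterior odds ÷ LR.
Posterior odds = 0.485/(1−0.485) = 0.9417. LR = 0.63/0.10 = 6.3000.
Prior odds = 0.9417/6.3000 = 0.1495, so P(A) = 0.1495/(1+0.1495) ≈ 0.13.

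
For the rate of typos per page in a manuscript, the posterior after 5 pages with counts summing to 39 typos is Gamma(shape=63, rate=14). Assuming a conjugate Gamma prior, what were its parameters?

Gamma(shape=24, rate=9)

Gamma–Poisson conjugacy: posterior shape = α + Σxᵢ, posterior rate = β + n.
So α = 63 − 39 = 24 and β = 14 − 5 = 9.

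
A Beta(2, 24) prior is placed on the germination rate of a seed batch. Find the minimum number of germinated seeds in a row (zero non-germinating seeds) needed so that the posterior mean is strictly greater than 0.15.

k = 3

After k germinated seeds and 0 non-germinating seeds the posterior is Beta(2+k, 24), with mean (2+k)/(2+24+k).
Set (2+k)/(26+k) > 0.15 and solve: k > (0.15·26 − 2)/(1 − 0.15) = 2.235.
The smallest integer exceeding 2.235 is 3.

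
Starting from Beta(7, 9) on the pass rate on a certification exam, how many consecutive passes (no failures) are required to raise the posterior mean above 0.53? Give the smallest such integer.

After k passes and 0 failures the posterior is Beta(7+k, 9), with mean (7+k)/(7+9+k).
Set (7+k)/(16+k) > 0.53 and solve: k > (0.53·16 − 7)/(1 − 0.53) = 3.149.
The smallest integer exceeding 3.149 is 4.

k = 4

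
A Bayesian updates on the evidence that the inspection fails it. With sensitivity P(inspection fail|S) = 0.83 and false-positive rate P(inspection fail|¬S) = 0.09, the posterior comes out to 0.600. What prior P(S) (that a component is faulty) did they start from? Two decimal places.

P(S) = 0.14

In odds form, posterior odds = prior odds × likelihood ratio, so prior odds = posterior odds ÷ LR.
Posterior odds = 0.600/(1−0.600) = 1.5000. LR = 0.83/0.09 = 9.2222.
Prior odds = 1.5000/9.2222 = 0.1627, so P(S) = 0.1627/(1+0.1627) ≈ 0.14.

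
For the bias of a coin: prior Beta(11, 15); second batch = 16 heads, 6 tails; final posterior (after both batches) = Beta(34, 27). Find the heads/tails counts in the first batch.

Sequential conjugate updates are equivalent to a single update on the pooled data, so total successes = posterior α − prior α and total failures = posterior β − prior β.
Total across both batches: 34−11=23 heads, 27−15=12 tails.
Subtract the second batch: 23−16=7 heads and 12−6=6 tails.

7 heads and 6 tails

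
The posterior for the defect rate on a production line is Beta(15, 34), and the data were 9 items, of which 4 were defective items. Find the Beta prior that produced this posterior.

Under Beta–binomial conjugacy the posterior parameters are (a+s, b+f).
So a = 15 − 4 = 11 and b = 34 − 5 = 29.

Beta(11, 29)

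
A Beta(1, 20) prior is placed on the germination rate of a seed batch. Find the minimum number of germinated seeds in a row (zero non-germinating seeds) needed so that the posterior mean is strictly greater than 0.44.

k = 15

After k germinated seeds and 0 non-germinating seeds the posterior is Beta(1+k, 20), with mean (1+k)/(1+20+k).
Set (1+k)/(21+k) > 0.44 and solve: k > (0.44·21 − 1)/(1 − 0.44) = 14.714.
The smallest integer exceeding 14.714 is 15, and checking k=15: (16)/(36) = 0.4444 > 0.44.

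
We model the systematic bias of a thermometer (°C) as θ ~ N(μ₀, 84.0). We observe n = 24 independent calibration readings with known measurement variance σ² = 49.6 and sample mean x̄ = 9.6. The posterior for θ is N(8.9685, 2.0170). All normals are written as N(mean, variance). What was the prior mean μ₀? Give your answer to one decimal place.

μ₀ = -16.7

The posterior mean is a precision-weighted average: μ_n = (τ₀μ₀ + τ_data·x̄)/(τ₀+τ_data), with τ₀=1/σ₀² and τ_data=n/σ².
Here τ₀ = 1/84.0 = 0.011905 and τ_data = 24/49.6 = 0.483871, so τ_n = 0.495776.
Rearranging for μ₀: μ₀ = (μ_n·τ_n − τ_data·x̄)/τ₀ = (8.9685·0.495776 − 0.483871·9.6) / 0.011905 = -0.198795/0.011905 ≈ -16.7.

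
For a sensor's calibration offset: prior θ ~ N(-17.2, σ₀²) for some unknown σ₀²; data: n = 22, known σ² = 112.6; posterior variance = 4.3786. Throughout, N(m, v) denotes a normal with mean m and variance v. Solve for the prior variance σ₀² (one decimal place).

σ₀² = 30.3

For the Normal–Normal model with known σ², precisions add: τ_n = τ₀ + n/σ².
So 1/σ₀² = 1/4.3786 − 22/112.6 = 0.228384 − 0.195382 = 0.033002.
Hence σ₀² = 1/0.033002 ≈ 30.3.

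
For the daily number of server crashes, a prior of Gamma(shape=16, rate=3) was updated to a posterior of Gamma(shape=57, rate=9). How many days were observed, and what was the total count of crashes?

n = 6 days with total 41 crashes

Gamma–Poisson conjugacy: posterior shape = α + Σxᵢ, posterior rate = β + n.
Matching: Σxᵢ = 57 − 16 = 41 and n = 9 − 3 = 6.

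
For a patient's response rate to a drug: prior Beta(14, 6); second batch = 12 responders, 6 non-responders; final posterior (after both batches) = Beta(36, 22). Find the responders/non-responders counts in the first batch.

10 responders and 10 non-responders

Because Beta–binomial updating is additive in the counts, the combined data contributed (α_post−α_prior, β_post−β_prior) successes and failures.
Total across both batches: 36−14=22 responders, 22−6=16 non-responders.
Subtract the second batch: 22−12=10 responders and 16−6=10 non-responders.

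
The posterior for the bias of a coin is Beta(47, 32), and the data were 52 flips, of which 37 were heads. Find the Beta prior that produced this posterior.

Beta(10, 17)

A Beta(a, b) prior with s successes and f failures in binomial data gives a Beta(a+s, b+f) posterior.
Subtract the data counts: 47−37=10, 32−15=17.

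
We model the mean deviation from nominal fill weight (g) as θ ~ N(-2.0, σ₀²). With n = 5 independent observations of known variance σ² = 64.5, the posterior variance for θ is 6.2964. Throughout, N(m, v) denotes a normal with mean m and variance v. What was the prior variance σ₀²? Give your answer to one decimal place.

σ₀² = 12.3

Posterior precision equals prior precision plus data precision: 1/σ_n² = 1/σ₀² + n/σ².
So 1/σ₀² = 1/6.2964 − 5/64.5 = 0.158821 − 0.077519 = 0.081302.
Hence σ₀² = 1/0.081302 ≈ 12.3.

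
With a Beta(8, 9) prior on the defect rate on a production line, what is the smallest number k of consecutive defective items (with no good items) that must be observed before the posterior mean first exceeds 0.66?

After k defective items and 0 good items the posterior is Beta(8+k, 9), with mean (8+k)/(8+9+k).
Set (8+k)/(17+k) > 0.66 and solve: k > (0.66·17 − 8)/(1 − 0.66) = 9.471.
The smallest integer exceeding 9.471 is 10.

k = 10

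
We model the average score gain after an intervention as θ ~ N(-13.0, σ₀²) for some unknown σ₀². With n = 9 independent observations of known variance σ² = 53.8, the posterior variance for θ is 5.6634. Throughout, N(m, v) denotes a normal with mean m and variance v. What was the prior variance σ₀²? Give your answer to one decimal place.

σ₀² = 107.7

For the Normal–Normal model with known σ², precisions add: τ_n = τ₀ + n/σ².
So 1/σ₀² = 1/5.6634 − 9/53.8 = 0.176572 − 0.167286 = 0.009286.
Hence σ₀² = 1/0.009286 ≈ 107.7.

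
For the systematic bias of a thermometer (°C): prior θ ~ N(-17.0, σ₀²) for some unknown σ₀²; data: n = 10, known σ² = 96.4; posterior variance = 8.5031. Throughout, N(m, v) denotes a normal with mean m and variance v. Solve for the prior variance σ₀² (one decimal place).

σ₀² = 72.1

Posterior precision equals prior precision plus data precision: 1/σ_n² = 1/σ₀² + n/σ².
So 1/σ₀² = 1/8.5031 − 10/96.4 = 0.117604 − 0.103734 = 0.013870.
Hence σ₀² = 1/0.013870 ≈ 72.1.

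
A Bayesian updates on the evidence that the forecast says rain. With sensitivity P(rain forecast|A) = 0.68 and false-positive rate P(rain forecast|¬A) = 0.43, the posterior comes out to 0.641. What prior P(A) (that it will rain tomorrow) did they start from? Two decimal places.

P(A) = 0.53

In odds form, posterior odds = prior odds × likelihood ratio, so prior odds = posterior odds ÷ LR.
Posterior odds = 0.641/(1−0.641) = 1.7855. LR = 0.68/0.43 = 1.5814.
Prior odds = 1.7855/1.5814 = 1.1291, so P(A) = 1.1291/(1+1.1291) ≈ 0.53.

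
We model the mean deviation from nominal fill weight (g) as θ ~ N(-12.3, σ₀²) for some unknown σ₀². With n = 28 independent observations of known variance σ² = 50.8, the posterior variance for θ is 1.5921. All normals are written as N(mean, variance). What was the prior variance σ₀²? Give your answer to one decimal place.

For the Normal–Normal model with known σ², precisions add: τ_n = τ₀ + n/σ².
So 1/σ₀² = 1/1.5921 − 28/50.8 = 0.628101 − 0.551181 = 0.076920.
Hence σ₀² = 1/0.076920 ≈ 13.0.

σ₀² = 13.0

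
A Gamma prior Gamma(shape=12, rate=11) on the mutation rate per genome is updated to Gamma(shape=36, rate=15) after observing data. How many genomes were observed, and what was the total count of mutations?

Gamma–Poisson conjugacy: posterior shape = α + Σxᵢ, posterior rate = β + n.
Matching: Σxᵢ = 36 − 12 = 24 and n = 15 − 11 = 4.

n = 4 genomes with total 24 mutations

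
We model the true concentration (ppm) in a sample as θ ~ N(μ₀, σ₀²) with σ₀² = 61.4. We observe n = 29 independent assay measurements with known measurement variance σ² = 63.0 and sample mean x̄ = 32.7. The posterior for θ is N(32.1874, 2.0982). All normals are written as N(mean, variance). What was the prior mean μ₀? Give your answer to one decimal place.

μ₀ = 17.7

With known observation variance, the Normal–Normal posterior has precision τ_n = τ₀ + n/σ² and mean μ_n = (τ₀μ₀ + (n/σ²)x̄)/τ_n.
Here τ₀ = 1/61.4 = 0.016287 and τ_data = 29/63.0 = 0.460317, so τ_n = 0.476604.
Rearranging for μ₀: μ₀ = (μ_n·τ_n − τ_data·x̄)/τ₀ = (32.1874·0.476604 − 0.460317·32.7) / 0.016287 = 0.288278/0.016287 ≈ 17.7.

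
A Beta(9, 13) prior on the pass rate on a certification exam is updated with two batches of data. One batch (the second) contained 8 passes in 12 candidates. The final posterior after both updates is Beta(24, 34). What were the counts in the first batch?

Sequential conjugate updates are equivalent to a single update on the pooled data, so total successes = posterior α − prior α and total failures = posterior β − prior β.
Total across both batches: 24−9=15 passes, 34−13=21 failures.
Subtract the second batch: 15−8=7 passes and 21−4=17 failures.

7 passes and 17 failures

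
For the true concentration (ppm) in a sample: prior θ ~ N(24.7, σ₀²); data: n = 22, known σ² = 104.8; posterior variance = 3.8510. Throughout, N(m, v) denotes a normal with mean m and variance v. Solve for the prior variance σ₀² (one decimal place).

σ₀² = 20.1

For the Normal–Normal model with known σ², precisions add: τ_n = τ₀ + n/σ².
So 1/σ₀² = 1/3.8510 − 22/104.8 = 0.259673 − 0.209924 = 0.049749.
Hence σ₀² = 1/0.049749 ≈ 20.1.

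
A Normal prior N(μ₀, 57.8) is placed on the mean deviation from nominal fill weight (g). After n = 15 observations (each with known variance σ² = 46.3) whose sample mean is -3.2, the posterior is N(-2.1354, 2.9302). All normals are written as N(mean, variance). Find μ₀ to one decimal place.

μ₀ = 17.8

The posterior mean is a precision-weighted average: μ_n = (τ₀μ₀ + τ_data·x̄)/(τ₀+τ_data), with τ₀=1/σ₀² and τ_data=n/σ².
Here τ₀ = 1/57.8 = 0.017301 and τ_data = 15/46.3 = 0.323974, so τ_n = 0.341275.
Rearranging for μ₀: μ₀ = (μ_n·τ_n − τ_data·x̄)/τ₀ = (-2.1354·0.341275 − 0.323974·-3.2) / 0.017301 = 0.307958/0.017301 ≈ 17.8.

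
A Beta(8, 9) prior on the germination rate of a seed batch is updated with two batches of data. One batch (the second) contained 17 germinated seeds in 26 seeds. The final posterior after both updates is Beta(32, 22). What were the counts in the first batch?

Sequential conjugate updates are equivalent to a single update on the pooled data, so total successes = posterior α − prior α and total failures = posterior β − prior β.
Total across both batches: 32−8=24 germinated seeds, 22−9=13 non-germinating seeds.
Subtract the second batch: 24−17=7 germinated seeds and 13−9=4 non-germinating seeds.

7 germinated seeds and 4 non-germinating seeds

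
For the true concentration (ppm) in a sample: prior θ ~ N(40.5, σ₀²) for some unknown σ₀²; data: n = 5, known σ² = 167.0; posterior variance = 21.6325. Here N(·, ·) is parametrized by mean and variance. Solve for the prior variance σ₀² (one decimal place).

For the Normal–Normal model with known σ², precisions add: τ_n = τ₀ + n/σ².
So 1/σ₀² = 1/21.6325 − 5/167.0 = 0.046227 − 0.029940 = 0.016287.
Hence σ₀² = 1/0.016287 ≈ 61.4.

σ₀² = 61.4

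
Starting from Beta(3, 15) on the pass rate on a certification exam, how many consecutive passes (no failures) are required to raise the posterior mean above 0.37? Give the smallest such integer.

k = 6

After k passes and 0 failures the posterior is Beta(3+k, 15), with mean (3+k)/(3+15+k).
Set (3+k)/(18+k) > 0.37 and solve: k > (0.37·18 − 3)/(1 − 0.37) = 5.810.
The smallest integer exceeding 5.810 is 6, and checking k=6: (9)/(24) = 0.3750 > 0.37.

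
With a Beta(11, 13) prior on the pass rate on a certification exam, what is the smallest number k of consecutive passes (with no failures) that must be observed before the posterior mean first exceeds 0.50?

After k passes and 0 failures the posterior is Beta(11+k, 13), with mean (11+k)/(11+13+k).
Set (11+k)/(24+k) > 0.50 and solve: k > (0.50·24 − 11)/(1 − 0.50) = 2.000.
The smallest integer exceeding 2.000 is 3.

k = 3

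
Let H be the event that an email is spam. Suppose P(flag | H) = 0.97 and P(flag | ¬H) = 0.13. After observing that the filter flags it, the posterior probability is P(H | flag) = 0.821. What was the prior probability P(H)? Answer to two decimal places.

P(H) = 0.38

Bayes' rule in odds form gives O(H|E) = O(H)·[P(E|H)/P(E|¬H)], hence O(H) = O(H|E)/LR.
Posterior odds = 0.821/(1−0.821) = 4.5866. LR = 0.97/0.13 = 7.4615.
Prior odds = 4.5866/7.4615 = 0.6147, so P(H) = 0.6147/(1+0.6147) ≈ 0.38.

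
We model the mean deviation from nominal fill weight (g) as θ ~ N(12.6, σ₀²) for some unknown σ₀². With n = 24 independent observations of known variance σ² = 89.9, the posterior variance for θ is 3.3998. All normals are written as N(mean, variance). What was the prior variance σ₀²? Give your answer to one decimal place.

σ₀² = 36.8

Posterior precision equals prior precision plus data precision: 1/σ_n² = 1/σ₀² + n/σ².
So 1/σ₀² = 1/3.3998 − 24/89.9 = 0.294135 − 0.266963 = 0.027172.
Hence σ₀² = 1/0.027172 ≈ 36.8.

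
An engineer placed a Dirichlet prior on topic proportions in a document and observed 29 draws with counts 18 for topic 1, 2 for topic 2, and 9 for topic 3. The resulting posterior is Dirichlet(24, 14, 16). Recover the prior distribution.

For a Dirichlet(α) prior with multinomial counts c, the posterior is Dirichlet(α + c) componentwise.
Subtract each count from the matching posterior parameter: 24−18=6, 14−2=12, 16−9=7.

Dirichlet(6, 12, 7)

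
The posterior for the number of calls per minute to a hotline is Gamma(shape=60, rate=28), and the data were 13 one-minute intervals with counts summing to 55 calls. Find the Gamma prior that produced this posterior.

Gamma–Poisson conjugacy: posterior shape = α + Σxᵢ, posterior rate = β + n.
So α = 60 − 55 = 5 and β = 28 − 13 = 15.

Gamma(shape=5, rate=15)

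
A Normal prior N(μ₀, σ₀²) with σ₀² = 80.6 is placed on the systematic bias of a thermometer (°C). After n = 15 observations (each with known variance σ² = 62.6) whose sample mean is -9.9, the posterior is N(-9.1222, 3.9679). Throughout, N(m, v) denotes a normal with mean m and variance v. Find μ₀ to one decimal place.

μ₀ = 5.9

The posterior mean is a precision-weighted average: μ_n = (τ₀μ₀ + τ_data·x̄)/(τ₀+τ_data), with τ₀=1/σ₀² and τ_data=n/σ².
Here τ₀ = 1/80.6 = 0.012407 and τ_data = 15/62.6 = 0.239617, so τ_n = 0.252024.
Rearranging for μ₀: μ₀ = (μ_n·τ_n − τ_data·x̄)/τ₀ = (-9.1222·0.252024 − 0.239617·-9.9) / 0.012407 = 0.073195/0.012407 ≈ 5.9.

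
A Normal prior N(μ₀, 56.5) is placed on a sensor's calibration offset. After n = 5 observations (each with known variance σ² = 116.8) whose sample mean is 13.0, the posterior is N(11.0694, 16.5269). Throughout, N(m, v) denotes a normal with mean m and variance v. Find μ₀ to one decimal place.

With known observation variance, the Normal–Normal posterior has precision τ_n = τ₀ + n/σ² and mean μ_n = (τ₀μ₀ + (n/σ²)x̄)/τ_n.
Here τ₀ = 1/56.5 = 0.017699 and τ_data = 5/116.8 = 0.042808, so τ_n = 0.060507.
Rearranging for μ₀: μ₀ = (μ_n·τ_n − τ_data·x̄)/τ₀ = (11.0694·0.060507 − 0.042808·13.0) / 0.017699 = 0.113272/0.017699 ≈ 6.4.

μ₀ = 6.4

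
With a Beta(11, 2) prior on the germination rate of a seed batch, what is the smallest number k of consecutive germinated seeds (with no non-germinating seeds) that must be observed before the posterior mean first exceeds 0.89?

After k germinated seeds and 0 non-germinating seeds the posterior is Beta(11+k, 2), with mean (11+k)/(11+2+k).
Set (11+k)/(13+k) > 0.89 and solve: k > (0.89·13 − 11)/(1 − 0.89) = 5.182.
The smallest integer exceeding 5.182 is 6.

k = 6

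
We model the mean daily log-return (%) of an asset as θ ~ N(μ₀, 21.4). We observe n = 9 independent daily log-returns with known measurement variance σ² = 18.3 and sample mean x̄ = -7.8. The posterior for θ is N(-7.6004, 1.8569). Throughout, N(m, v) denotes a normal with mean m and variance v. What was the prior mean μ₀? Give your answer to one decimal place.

μ₀ = -5.5

With known observation variance, the Normal–Normal posterior has precision τ_n = τ₀ + n/σ² and mean μ_n = (τ₀μ₀ + (n/σ²)x̄)/τ_n.
Here τ₀ = 1/21.4 = 0.046729 and τ_data = 9/18.3 = 0.491803, so τ_n = 0.538532.
Rearranging for μ₀: μ₀ = (μ_n·τ_n − τ_data·x̄)/τ₀ = (-7.6004·0.538532 − 0.491803·-7.8) / 0.046729 = -0.256995/0.046729 ≈ -5.5.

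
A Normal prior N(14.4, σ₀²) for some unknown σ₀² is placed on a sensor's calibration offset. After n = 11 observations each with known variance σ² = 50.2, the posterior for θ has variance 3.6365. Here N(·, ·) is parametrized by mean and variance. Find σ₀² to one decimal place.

σ₀² = 17.9

Posterior precision equals prior precision plus data precision: 1/σ_n² = 1/σ₀² + n/σ².
So 1/σ₀² = 1/3.6365 − 11/50.2 = 0.274990 − 0.219124 = 0.055866.
Hence σ₀² = 1/0.055866 ≈ 17.9.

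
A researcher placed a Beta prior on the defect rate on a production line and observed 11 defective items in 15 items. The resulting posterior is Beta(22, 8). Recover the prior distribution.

Beta(11, 4)

Beta is conjugate to the binomial likelihood: posterior = Beta(a+s, b+f).
So a = 22 − 11 = 11 and b = 8 − 4 = 4.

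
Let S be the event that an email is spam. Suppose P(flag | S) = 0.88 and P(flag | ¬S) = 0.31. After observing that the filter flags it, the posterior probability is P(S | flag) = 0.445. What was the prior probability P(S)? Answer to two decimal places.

P(S) = 0.22

Bayes' rule in odds form gives O(S|E) = O(S)·[P(E|S)/P(E|¬S)], hence O(S) = O(S|E)/LR.
Posterior odds = 0.445/(1−0.445) = 0.8018. LR = 0.88/0.31 = 2.8387.
Prior odds = 0.8018/2.8387 = 0.2825, so P(S) = 0.2825/(1+0.2825) ≈ 0.22.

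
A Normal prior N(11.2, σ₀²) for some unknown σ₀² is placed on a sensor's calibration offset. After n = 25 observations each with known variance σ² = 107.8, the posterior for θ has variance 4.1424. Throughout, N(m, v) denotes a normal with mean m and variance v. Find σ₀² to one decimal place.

For the Normal–Normal model with known σ², precisions add: τ_n = τ₀ + n/σ².
So 1/σ₀² = 1/4.1424 − 25/107.8 = 0.241406 − 0.231911 = 0.009495.
Hence σ₀² = 1/0.009495 ≈ 105.3.

σ₀² = 105.3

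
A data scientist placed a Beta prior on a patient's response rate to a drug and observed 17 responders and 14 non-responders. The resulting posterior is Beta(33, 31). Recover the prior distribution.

Beta(16, 17)

Under Beta–binomial conjugacy the posterior parameters are (α+s, β+f).
Subtract the data counts: 33−17=16, 31−14=17.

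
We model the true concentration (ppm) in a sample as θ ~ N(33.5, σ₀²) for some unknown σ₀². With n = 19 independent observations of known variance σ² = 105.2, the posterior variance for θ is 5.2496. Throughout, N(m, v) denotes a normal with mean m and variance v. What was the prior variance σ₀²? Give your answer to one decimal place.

For the Normal–Normal model with known σ², precisions add: τ_n = τ₀ + n/σ².
So 1/σ₀² = 1/5.2496 − 19/105.2 = 0.190491 − 0.180608 = 0.009883.
Hence σ₀² = 1/0.009883 ≈ 101.2.

σ₀² = 101.2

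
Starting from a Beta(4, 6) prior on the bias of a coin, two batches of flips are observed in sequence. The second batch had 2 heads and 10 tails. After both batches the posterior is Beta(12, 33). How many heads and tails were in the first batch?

6 heads and 17 tails

Because Beta–binomial updating is additive in the counts, the combined data contributed (α_post−α_prior, β_post−β_prior) successes and failures.
Total across both batches: 12−4=8 heads, 33−6=27 tails.
Subtract the second batch: 8−2=6 heads and 27−10=17 tails.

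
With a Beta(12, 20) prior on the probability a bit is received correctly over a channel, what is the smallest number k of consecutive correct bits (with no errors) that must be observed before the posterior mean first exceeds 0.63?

After k correct bits and 0 errors the posterior is Beta(12+k, 20), with mean (12+k)/(12+20+k).
Set (12+k)/(32+k) > 0.63 and solve: k > (0.63·32 − 12)/(1 − 0.63) = 22.054.
The smallest integer exceeding 22.054 is 23, and checking k=23: (35)/(55) = 0.6364 > 0.63.

k = 23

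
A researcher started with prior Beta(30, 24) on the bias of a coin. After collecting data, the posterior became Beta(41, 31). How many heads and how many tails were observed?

11 heads and 7 tails

Under Beta–binomial conjugacy the posterior parameters are (α+s, β+f).
Match parameters: s=41−30=11, f=31−24=7.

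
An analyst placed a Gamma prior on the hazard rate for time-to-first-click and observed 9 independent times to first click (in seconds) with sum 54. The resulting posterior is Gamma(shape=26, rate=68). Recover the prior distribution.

Gamma(shape=17, rate=14)

Gamma–exponential conjugacy: posterior shape = α + n, posterior rate = β + Σtᵢ.
So α = 26 − 9 = 17 and β = 68 − 54 = 14.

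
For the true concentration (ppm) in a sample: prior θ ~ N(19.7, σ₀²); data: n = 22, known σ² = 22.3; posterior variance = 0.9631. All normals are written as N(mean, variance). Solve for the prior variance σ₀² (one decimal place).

σ₀² = 19.3

Posterior precision equals prior precision plus data precision: 1/σ_n² = 1/σ₀² + n/σ².
So 1/σ₀² = 1/0.9631 − 22/22.3 = 1.038314 − 0.986547 = 0.051767.
Hence σ₀² = 1/0.051767 ≈ 19.3.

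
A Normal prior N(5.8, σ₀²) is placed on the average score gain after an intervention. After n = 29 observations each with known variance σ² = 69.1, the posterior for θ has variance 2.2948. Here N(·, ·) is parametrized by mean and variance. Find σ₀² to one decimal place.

For the Normal–Normal model with known σ², precisions add: τ_n = τ₀ + n/σ².
So 1/σ₀² = 1/2.2948 − 29/69.1 = 0.435768 − 0.419682 = 0.016086.
Hence σ₀² = 1/0.016086 ≈ 62.2.

σ₀² = 62.2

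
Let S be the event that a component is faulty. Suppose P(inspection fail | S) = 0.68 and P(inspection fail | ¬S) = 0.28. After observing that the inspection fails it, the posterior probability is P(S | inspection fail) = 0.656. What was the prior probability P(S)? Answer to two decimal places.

Bayes' rule in odds form gives O(S|E) = O(S)·[P(E|S)/P(E|¬S)], hence O(S) = O(S|E)/LR.
Posterior odds = 0.656/(1−0.656) = 1.9070. LR = 0.68/0.28 = 2.4286.
Prior odds = 1.9070/2.4286 = 0.7852, so P(S) = 0.7852/(1+0.7852) ≈ 0.44.

P(S) = 0.44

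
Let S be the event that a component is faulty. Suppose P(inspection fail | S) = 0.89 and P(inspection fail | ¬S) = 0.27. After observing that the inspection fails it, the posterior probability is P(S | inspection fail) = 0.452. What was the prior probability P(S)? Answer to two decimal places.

Bayes' rule in odds form gives O(S|E) = O(S)·[P(E|S)/P(E|¬S)], hence O(S) = O(S|E)/LR.
Posterior odds = 0.452/(1−0.452) = 0.8248. LR = 0.89/0.27 = 3.2963.
Prior odds = 0.8248/3.2963 = 0.2502, so P(S) = 0.2502/(1+0.2502) ≈ 0.20.

P(S) = 0.20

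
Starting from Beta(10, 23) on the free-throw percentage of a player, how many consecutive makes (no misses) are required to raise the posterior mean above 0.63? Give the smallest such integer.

k = 30

After k makes and 0 misses the posterior is Beta(10+k, 23), with mean (10+k)/(10+23+k).
Set (10+k)/(33+k) > 0.63 and solve: k > (0.63·33 − 10)/(1 − 0.63) = 29.162.
The smallest integer exceeding 29.162 is 30.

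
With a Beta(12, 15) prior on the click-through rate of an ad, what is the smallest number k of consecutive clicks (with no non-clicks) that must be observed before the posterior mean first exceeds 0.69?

After k clicks and 0 non-clicks the posterior is Beta(12+k, 15), with mean (12+k)/(12+15+k).
Set (12+k)/(27+k) > 0.69 and solve: k > (0.69·27 − 12)/(1 − 0.69) = 21.387.
The smallest integer exceeding 21.387 is 22.

k = 22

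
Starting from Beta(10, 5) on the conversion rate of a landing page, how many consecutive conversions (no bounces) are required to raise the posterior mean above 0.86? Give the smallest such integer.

k = 21

After k conversions and 0 bounces the posterior is Beta(10+k, 5), with mean (10+k)/(10+5+k).
Set (10+k)/(15+k) > 0.86 and solve: k > (0.86·15 − 10)/(1 − 0.86) = 20.714.
The smallest integer exceeding 20.714 is 21, and checking k=21: (31)/(36) = 0.8611 > 0.86.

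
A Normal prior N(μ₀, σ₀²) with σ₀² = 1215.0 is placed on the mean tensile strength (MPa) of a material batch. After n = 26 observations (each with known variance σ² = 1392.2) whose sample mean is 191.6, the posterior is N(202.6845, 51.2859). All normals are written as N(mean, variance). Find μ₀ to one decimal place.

The posterior mean is a precision-weighted average: μ_n = (τ₀μ₀ + τ_data·x̄)/(τ₀+τ_data), with τ₀=1/σ₀² and τ_data=n/σ².
Here τ₀ = 1/1215.0 = 0.000823 and τ_data = 26/1392.2 = 0.018675, so τ_n = 0.019498.
Rearranging for μ₀: μ₀ = (μ_n·τ_n − τ_data·x̄)/τ₀ = (202.6845·0.019498 − 0.018675·191.6) / 0.000823 = 0.373812/0.000823 ≈ 454.2.

μ₀ = 454.2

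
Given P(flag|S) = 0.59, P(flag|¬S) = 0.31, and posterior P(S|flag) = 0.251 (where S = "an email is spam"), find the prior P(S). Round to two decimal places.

P(S) = 0.15

In odds form, posterior odds = prior odds × likelihood ratio, so prior odds = posterior odds ÷ LR.
Posterior odds = 0.251/(1−0.251) = 0.3351. LR = 0.59/0.31 = 1.9032.
Prior odds = 0.3351/1.9032 = 0.1761, so P(S) = 0.1761/(1+0.1761) ≈ 0.15.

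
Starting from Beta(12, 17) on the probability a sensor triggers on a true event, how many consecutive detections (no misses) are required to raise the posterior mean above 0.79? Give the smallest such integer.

k = 52

After k detections and 0 misses the posterior is Beta(12+k, 17), with mean (12+k)/(12+17+k).
Set (12+k)/(29+k) > 0.79 and solve: k > (0.79·29 − 12)/(1 − 0.79) = 51.952.
The smallest integer exceeding 51.952 is 52, and checking k=52: (64)/(81) = 0.7901 > 0.79.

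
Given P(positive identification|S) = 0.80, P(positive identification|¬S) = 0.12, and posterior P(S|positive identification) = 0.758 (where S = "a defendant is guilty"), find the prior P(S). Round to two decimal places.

In odds form, posterior odds = prior odds × likelihood ratio, so prior odds = posterior odds ÷ LR.
Posterior odds = 0.758/(1−0.758) = 3.1322. LR = 0.80/0.12 = 6.6667.
Prior odds = 3.1322/6.6667 = 0.4698, so P(S) = 0.4698/(1+0.4698) ≈ 0.32.

P(S) = 0.32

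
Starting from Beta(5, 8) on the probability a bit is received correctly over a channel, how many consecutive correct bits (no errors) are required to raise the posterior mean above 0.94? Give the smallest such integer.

After k correct bits and 0 errors the posterior is Beta(5+k, 8), with mean (5+k)/(5+8+k).
Set (5+k)/(13+k) > 0.94 and solve: k > (0.94·13 − 5)/(1 − 0.94) = 120.333.
The smallest integer exceeding 120.333 is 121, and checking k=121: (126)/(134) = 0.9403 > 0.94.

k = 121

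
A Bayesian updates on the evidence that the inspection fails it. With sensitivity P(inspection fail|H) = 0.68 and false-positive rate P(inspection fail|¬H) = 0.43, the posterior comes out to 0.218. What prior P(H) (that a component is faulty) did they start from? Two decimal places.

P(H) = 0.15

Bayes' rule in odds form gives O(H|E) = O(H)·[P(E|H)/P(E|¬H)], hence O(H) = O(H|E)/LR.
Posterior odds = 0.218/(1−0.218) = 0.2788. LR = 0.68/0.43 = 1.5814.
Prior odds = 0.2788/1.5814 = 0.1763, so P(H) = 0.1763/(1+0.1763) ≈ 0.15.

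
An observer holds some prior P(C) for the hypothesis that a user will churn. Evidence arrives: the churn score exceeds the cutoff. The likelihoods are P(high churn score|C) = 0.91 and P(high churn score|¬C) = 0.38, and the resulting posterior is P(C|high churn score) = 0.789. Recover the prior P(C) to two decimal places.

In odds form, posterior odds = prior odds × likelihood ratio, so prior odds = posterior odds ÷ LR.
Posterior odds = 0.789/(1−0.789) = 3.7393. LR = 0.91/0.38 = 2.3947.
Prior odds = 3.7393/2.3947 = 1.5615, so P(C) = 1.5615/(1+1.5615) ≈ 0.61.

P(C) = 0.61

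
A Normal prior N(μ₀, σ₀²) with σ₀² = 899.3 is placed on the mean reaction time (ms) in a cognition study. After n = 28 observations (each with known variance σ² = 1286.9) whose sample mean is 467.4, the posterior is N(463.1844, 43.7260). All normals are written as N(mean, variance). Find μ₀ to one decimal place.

μ₀ = 380.7

The posterior mean is a precision-weighted average: μ_n = (τ₀μ₀ + τ_data·x̄)/(τ₀+τ_data), with τ₀=1/σ₀² and τ_data=n/σ².
Here τ₀ = 1/899.3 = 0.001112 and τ_data = 28/1286.9 = 0.021758, so τ_n = 0.022870.
Rearranging for μ₀: μ₀ = (μ_n·τ_n − τ_data·x̄)/τ₀ = (463.1844·0.022870 − 0.021758·467.4) / 0.001112 = 0.423338/0.001112 ≈ 380.7.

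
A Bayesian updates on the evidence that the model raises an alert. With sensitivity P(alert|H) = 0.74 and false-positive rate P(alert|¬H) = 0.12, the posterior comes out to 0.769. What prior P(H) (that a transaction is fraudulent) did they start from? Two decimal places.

P(H) = 0.35

Bayes' rule in odds form gives O(H|E) = O(H)·[P(E|H)/P(E|¬H)], hence O(H) = O(H|E)/LR.
Posterior odds = 0.769/(1−0.769) = 3.3290. LR = 0.74/0.12 = 6.1667.
Prior odds = 3.3290/6.1667 = 0.5398, so P(H) = 0.5398/(1+0.5398) ≈ 0.35.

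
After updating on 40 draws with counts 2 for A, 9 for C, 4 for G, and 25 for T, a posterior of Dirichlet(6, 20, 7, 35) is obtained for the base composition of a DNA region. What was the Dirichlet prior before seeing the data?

Dirichlet(4, 11, 3, 10)

For a Dirichlet(α) prior with multinomial counts c, the posterior is Dirichlet(α + c) componentwise.
Subtract each count from the matching posterior parameter: 6−2=4, 20−9=11, 7−4=3, 35−25=10.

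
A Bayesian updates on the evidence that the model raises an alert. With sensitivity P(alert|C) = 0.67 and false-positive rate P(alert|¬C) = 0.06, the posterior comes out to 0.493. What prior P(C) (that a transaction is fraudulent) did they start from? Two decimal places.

Bayes' rule in odds form gives O(C|E) = O(C)·[P(E|C)/P(E|¬C)], hence O(C) = O(C|E)/LR.
Posterior odds = 0.493/(1−0.493) = 0.9724. LR = 0.67/0.06 = 11.1667.
Prior odds = 0.9724/11.1667 = 0.0871, so P(C) = 0.0871/(1+0.0871) ≈ 0.08.

P(C) = 0.08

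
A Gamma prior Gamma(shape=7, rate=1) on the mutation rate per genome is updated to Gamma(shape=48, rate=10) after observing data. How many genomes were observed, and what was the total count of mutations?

Gamma–Poisson conjugacy: posterior shape = α + Σxᵢ, posterior rate = β + n.
Matching: Σxᵢ = 48 − 7 = 41 and n = 10 − 1 = 9.

n = 9 genomes with total 41 mutations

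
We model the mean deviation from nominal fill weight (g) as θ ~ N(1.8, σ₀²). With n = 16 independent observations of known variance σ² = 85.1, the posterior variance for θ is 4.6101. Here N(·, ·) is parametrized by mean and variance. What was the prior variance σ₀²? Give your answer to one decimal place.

Posterior precision equals prior precision plus data precision: 1/σ_n² = 1/σ₀² + n/σ².
So 1/σ₀² = 1/4.6101 − 16/85.1 = 0.216915 − 0.188014 = 0.028901.
Hence σ₀² = 1/0.028901 ≈ 34.6.

σ₀² = 34.6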